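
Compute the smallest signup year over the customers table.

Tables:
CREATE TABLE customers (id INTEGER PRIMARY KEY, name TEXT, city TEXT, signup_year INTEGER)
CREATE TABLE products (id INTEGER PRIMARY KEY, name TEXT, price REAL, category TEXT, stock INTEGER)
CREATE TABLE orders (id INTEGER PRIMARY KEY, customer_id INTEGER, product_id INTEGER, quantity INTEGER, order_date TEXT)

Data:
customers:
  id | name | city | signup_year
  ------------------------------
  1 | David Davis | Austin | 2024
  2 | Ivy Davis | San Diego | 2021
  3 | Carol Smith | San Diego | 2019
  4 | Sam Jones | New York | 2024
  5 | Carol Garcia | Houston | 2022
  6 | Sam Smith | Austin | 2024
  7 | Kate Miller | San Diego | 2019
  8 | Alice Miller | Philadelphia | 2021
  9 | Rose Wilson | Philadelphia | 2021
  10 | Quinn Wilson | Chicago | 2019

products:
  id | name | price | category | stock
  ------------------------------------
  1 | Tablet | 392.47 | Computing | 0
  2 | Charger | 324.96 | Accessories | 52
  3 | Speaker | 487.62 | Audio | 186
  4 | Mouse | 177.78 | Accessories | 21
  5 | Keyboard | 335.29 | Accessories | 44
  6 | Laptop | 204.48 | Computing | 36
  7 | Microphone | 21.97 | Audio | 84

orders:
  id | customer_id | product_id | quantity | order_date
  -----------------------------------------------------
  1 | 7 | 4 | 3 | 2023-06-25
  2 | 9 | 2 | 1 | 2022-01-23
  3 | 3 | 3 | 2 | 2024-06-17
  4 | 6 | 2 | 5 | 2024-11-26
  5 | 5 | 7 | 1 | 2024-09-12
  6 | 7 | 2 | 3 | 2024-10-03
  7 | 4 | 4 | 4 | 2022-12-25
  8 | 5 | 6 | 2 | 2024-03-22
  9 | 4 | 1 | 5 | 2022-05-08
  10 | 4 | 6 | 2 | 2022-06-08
SELECT MIN(signup_year) FROM customers

Execution result:
2019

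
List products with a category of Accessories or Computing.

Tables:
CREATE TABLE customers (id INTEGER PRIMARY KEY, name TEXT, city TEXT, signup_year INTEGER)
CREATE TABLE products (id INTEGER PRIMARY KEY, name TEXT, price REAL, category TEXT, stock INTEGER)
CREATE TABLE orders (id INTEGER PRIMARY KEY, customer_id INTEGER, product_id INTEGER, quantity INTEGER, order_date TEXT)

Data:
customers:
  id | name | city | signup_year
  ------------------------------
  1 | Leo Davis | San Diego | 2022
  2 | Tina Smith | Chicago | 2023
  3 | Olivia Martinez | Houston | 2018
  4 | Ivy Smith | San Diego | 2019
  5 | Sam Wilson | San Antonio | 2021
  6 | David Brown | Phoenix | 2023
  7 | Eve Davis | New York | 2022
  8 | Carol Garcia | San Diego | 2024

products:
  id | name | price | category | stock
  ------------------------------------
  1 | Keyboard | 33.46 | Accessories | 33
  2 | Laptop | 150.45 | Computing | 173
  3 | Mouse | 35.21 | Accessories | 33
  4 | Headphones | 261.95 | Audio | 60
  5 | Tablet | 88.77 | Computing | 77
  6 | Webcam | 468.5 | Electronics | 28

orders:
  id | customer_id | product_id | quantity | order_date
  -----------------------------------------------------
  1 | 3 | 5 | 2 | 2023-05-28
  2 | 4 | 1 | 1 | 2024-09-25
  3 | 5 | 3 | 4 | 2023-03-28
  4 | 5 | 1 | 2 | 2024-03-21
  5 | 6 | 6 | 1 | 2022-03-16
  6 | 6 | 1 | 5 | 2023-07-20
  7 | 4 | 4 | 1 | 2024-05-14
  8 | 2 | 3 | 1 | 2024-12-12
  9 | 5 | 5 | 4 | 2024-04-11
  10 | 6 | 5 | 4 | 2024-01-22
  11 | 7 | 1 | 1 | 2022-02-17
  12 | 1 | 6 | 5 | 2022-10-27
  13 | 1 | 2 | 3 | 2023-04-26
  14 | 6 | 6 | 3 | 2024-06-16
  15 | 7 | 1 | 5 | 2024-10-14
SELECT name, category FROM products WHERE category IN ('Accessories', 'Computing')

Execution result:
name | category
Keyboard | Accessories
Laptop | Computing
Mouse | Accessories
Tablet | Computing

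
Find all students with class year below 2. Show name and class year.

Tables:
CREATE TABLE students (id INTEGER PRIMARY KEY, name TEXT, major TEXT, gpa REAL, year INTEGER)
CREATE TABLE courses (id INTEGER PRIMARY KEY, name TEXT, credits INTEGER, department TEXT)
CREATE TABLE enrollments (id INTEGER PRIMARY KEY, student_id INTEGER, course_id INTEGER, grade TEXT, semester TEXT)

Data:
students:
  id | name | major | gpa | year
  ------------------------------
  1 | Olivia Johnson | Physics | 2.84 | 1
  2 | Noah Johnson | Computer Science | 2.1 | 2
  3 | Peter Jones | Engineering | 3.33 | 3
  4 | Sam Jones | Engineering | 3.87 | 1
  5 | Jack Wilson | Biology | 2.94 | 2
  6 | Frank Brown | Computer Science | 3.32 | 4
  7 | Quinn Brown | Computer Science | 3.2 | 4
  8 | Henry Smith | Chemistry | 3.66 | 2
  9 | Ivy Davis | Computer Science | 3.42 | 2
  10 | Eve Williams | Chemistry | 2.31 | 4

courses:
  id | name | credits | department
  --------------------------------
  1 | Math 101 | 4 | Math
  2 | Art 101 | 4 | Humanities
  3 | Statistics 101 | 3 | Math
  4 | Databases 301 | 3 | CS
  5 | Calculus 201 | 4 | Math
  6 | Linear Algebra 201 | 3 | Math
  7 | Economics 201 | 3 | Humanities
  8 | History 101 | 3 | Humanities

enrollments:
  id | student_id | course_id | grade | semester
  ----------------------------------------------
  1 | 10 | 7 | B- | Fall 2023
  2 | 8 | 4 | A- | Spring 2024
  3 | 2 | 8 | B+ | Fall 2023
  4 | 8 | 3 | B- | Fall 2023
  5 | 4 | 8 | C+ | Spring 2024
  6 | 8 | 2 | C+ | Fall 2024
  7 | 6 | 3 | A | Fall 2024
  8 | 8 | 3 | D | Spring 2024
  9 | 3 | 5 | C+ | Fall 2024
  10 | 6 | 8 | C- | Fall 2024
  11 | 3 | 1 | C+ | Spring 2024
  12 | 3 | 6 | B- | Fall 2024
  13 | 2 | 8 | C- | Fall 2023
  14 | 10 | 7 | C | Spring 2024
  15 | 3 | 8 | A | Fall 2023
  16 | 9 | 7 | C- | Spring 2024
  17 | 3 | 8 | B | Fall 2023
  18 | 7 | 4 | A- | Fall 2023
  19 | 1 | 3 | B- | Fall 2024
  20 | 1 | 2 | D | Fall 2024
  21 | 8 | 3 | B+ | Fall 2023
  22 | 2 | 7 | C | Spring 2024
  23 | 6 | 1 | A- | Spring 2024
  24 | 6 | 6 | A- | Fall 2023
SELECT name, year FROM students WHERE year < 2

Execution result:
name | year
Olivia Johnson | 1
Sam Jones | 1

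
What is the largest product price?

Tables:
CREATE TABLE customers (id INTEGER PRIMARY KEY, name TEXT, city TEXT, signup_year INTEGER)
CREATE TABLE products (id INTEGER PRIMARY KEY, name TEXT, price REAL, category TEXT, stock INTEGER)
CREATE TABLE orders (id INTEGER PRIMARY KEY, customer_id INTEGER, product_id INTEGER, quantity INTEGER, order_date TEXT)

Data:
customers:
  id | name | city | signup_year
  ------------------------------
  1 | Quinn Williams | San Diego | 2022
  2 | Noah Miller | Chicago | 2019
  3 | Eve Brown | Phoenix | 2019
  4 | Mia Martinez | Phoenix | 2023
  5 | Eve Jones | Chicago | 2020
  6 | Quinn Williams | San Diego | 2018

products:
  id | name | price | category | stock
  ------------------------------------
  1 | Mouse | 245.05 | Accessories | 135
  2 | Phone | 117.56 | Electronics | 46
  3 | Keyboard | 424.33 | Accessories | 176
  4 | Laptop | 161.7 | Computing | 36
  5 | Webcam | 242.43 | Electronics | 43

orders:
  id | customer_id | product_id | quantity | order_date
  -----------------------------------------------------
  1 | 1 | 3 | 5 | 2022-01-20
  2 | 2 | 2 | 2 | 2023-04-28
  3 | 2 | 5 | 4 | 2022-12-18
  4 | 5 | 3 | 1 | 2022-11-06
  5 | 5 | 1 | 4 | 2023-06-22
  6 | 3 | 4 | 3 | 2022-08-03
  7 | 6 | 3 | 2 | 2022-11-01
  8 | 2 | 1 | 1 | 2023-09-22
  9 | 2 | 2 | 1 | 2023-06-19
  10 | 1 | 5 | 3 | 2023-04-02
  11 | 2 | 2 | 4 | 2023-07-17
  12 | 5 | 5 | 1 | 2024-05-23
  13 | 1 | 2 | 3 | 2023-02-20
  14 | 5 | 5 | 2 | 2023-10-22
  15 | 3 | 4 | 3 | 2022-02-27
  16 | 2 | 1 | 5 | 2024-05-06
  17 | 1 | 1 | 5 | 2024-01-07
SELECT MAX(price) FROM products

Execution result:
424.33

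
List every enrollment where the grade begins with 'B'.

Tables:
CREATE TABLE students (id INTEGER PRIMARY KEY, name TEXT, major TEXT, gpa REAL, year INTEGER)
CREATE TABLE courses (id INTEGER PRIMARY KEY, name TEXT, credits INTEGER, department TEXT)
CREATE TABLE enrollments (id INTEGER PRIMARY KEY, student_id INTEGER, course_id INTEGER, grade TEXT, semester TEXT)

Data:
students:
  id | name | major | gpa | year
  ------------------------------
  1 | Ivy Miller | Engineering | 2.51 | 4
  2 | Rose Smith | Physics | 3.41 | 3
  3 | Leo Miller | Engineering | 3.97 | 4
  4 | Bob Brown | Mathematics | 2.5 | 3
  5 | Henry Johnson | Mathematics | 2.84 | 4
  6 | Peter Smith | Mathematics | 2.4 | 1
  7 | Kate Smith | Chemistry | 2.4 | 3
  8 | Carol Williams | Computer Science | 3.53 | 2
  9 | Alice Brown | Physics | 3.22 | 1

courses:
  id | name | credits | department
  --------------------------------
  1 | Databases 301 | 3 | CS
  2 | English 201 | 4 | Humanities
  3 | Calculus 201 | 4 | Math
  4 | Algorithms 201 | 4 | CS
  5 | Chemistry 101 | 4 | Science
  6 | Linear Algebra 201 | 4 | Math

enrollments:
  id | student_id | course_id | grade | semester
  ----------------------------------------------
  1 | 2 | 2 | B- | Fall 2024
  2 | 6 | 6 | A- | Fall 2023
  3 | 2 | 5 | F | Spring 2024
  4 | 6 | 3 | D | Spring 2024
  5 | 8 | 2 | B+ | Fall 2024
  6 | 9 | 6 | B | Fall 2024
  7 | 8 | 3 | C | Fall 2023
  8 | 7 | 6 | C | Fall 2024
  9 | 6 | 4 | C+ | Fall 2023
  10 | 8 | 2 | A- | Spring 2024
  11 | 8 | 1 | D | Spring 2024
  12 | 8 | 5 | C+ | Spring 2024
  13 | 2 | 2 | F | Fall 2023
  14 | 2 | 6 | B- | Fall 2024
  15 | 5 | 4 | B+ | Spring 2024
SELECT id, grade FROM enrollments WHERE grade LIKE 'B%'

Execution result:
id | grade
1 | B-
5 | B+
6 | B
14 | B-
15 | B+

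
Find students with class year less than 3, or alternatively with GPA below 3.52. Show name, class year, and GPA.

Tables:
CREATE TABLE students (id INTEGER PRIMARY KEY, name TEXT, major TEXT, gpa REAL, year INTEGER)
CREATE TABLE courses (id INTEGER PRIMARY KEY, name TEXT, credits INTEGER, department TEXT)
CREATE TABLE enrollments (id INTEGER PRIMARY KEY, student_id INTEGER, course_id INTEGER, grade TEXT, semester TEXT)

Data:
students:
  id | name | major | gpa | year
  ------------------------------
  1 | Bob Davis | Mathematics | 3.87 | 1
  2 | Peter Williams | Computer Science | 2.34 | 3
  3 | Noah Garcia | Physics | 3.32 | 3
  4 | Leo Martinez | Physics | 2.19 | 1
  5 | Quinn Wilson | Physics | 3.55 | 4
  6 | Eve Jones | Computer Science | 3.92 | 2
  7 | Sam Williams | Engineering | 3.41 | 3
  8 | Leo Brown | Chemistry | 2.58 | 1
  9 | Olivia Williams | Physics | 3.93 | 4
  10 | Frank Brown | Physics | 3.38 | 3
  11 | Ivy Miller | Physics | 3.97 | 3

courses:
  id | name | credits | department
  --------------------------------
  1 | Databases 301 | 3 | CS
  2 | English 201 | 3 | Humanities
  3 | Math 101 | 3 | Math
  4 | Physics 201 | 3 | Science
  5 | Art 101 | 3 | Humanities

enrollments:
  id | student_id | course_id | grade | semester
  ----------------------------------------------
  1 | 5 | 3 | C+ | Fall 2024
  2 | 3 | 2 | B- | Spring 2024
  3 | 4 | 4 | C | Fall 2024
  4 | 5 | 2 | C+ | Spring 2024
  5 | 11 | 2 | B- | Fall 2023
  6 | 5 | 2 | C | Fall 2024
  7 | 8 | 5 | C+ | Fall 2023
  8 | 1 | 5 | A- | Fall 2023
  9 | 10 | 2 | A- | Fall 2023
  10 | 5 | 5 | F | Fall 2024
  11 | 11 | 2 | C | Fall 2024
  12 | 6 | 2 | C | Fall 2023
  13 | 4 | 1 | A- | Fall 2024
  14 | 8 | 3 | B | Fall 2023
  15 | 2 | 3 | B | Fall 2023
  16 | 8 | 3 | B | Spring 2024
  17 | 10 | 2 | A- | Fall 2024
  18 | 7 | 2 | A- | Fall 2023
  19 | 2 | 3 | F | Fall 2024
SELECT name, year, gpa FROM students WHERE year < 3 OR gpa < 3.52

Execution result:
name | year | gpa
Bob Davis | 1 | 3.87
Peter Williams | 3 | 2.34
Noah Garcia | 3 | 3.32
Leo Martinez | 1 | 2.19
Eve Jones | 2 | 3.92
Sam Williams | 3 | 3.41
Leo Brown | 1 | 2.58
Frank Brown | 3 | 3.38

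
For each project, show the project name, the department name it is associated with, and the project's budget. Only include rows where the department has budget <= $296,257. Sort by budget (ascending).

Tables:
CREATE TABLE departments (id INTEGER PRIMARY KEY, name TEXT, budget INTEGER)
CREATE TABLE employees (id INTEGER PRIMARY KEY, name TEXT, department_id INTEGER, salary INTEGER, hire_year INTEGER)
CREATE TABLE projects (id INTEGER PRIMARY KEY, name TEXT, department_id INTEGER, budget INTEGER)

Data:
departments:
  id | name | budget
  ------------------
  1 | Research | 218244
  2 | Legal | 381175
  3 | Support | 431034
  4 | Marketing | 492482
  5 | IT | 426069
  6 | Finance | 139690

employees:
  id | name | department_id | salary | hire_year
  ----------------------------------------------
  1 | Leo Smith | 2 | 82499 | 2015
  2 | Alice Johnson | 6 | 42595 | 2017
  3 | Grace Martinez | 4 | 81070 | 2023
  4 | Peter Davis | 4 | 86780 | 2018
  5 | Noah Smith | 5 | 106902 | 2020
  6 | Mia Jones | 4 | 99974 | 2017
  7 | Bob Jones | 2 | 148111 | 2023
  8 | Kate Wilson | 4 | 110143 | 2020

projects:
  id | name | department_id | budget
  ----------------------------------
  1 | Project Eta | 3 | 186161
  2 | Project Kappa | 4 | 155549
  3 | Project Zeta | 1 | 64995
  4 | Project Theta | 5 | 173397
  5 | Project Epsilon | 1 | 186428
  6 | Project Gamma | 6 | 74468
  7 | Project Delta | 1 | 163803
SELECT c.name, p.name AS department, c.budget FROM projects c JOIN departments p ON c.department_id = p.id WHERE p.budget <= 296257 ORDER BY c.budget ASC

Execution result:
name | department | budget
Project Zeta | Research | 64995
Project Gamma | Finance | 74468
Project Delta | Research | 163803
Project Epsilon | Research | 186428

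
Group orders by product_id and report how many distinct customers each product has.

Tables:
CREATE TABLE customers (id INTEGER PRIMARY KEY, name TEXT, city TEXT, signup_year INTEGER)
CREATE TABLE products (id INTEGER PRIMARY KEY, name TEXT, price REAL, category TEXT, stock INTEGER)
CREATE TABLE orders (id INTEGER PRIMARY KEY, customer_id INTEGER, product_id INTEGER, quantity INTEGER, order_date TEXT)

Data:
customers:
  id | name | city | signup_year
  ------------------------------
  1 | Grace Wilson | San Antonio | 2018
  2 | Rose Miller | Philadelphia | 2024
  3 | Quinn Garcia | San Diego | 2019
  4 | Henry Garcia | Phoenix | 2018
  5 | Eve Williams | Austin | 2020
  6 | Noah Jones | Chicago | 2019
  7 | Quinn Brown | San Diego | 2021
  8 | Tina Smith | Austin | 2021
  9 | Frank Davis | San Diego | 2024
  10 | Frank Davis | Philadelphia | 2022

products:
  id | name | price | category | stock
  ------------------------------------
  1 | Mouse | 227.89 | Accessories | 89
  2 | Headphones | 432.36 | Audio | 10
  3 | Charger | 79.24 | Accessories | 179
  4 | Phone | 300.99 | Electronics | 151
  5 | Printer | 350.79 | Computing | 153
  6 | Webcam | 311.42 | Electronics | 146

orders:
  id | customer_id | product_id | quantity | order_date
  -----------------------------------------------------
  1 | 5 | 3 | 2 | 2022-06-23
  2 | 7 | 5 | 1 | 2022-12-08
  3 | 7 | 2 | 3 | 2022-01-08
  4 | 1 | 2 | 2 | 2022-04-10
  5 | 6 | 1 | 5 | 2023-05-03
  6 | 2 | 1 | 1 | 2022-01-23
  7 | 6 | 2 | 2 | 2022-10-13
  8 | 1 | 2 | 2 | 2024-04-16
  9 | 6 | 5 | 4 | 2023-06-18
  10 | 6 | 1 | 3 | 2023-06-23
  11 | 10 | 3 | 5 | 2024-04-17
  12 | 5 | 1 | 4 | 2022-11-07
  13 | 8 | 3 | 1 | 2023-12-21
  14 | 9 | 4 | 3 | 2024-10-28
SELECT product_id, COUNT(DISTINCT customer_id) AS distinct_customer_count FROM orders GROUP BY product_id

Execution result:
product_id | distinct_customer_count
1 | 3
2 | 3
3 | 3
4 | 1
5 | 2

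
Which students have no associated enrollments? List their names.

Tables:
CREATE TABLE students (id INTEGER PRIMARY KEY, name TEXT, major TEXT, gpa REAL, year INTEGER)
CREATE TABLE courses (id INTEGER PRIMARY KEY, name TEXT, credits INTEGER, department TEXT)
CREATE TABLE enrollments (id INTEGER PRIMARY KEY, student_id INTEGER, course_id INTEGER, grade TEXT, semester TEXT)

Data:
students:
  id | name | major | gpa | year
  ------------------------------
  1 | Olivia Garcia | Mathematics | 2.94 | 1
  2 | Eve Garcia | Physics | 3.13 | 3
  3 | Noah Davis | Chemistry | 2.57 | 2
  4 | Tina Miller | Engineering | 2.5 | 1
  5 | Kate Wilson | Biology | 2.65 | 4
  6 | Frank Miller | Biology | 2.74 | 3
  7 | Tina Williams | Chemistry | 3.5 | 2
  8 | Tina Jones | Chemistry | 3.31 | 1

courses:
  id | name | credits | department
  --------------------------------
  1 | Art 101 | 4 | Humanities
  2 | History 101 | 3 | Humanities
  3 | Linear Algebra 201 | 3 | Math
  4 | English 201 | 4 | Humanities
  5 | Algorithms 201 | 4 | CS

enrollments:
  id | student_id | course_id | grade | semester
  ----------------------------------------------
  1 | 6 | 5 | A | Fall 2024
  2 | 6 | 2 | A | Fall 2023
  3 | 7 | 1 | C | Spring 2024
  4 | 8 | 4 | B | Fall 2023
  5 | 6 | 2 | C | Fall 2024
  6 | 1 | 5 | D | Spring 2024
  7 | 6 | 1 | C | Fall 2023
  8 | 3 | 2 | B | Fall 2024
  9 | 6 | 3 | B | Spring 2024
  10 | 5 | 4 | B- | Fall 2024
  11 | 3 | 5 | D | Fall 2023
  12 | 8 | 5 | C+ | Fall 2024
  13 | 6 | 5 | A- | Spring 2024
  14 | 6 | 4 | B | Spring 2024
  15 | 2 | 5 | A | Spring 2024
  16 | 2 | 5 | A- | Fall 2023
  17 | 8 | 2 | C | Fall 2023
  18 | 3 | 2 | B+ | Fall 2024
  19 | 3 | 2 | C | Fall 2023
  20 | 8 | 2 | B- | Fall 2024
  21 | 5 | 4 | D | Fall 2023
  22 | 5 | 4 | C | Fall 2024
SELECT p.name FROM students p LEFT JOIN enrollments c ON c.student_id = p.id WHERE c.id IS NULL

Execution result:
Tina Miller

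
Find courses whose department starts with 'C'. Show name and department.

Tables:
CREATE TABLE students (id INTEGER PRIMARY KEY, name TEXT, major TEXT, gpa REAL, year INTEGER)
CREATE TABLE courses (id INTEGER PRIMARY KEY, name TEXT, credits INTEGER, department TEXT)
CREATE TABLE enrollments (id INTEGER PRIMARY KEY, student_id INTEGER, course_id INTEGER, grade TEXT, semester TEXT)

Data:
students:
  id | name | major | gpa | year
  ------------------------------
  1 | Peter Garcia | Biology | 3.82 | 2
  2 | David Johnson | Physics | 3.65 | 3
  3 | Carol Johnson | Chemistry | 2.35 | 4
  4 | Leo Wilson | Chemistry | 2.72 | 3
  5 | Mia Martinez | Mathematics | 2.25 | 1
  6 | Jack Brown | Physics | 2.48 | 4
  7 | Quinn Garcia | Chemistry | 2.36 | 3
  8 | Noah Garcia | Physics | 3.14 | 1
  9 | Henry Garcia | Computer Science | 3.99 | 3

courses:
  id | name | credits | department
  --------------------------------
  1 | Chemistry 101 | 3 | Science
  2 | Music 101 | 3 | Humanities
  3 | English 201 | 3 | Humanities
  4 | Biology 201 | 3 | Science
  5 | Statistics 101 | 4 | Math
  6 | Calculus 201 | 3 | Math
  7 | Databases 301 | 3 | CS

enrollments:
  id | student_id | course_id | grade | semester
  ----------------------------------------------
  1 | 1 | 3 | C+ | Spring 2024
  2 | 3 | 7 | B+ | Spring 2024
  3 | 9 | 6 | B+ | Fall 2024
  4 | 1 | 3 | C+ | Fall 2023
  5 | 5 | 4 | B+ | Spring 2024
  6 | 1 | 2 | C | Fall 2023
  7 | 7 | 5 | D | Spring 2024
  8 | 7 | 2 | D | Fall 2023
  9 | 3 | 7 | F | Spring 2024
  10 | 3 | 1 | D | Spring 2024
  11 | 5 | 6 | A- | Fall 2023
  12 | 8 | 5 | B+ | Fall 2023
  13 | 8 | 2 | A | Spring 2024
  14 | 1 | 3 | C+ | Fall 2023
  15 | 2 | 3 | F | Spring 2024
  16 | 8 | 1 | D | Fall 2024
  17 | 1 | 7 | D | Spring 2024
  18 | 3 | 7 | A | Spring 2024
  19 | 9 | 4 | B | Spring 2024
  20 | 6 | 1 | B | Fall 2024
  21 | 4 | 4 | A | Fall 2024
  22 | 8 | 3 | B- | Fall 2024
SELECT name, department FROM courses WHERE department LIKE 'C%'

Execution result:
name | department
Databases 301 | CS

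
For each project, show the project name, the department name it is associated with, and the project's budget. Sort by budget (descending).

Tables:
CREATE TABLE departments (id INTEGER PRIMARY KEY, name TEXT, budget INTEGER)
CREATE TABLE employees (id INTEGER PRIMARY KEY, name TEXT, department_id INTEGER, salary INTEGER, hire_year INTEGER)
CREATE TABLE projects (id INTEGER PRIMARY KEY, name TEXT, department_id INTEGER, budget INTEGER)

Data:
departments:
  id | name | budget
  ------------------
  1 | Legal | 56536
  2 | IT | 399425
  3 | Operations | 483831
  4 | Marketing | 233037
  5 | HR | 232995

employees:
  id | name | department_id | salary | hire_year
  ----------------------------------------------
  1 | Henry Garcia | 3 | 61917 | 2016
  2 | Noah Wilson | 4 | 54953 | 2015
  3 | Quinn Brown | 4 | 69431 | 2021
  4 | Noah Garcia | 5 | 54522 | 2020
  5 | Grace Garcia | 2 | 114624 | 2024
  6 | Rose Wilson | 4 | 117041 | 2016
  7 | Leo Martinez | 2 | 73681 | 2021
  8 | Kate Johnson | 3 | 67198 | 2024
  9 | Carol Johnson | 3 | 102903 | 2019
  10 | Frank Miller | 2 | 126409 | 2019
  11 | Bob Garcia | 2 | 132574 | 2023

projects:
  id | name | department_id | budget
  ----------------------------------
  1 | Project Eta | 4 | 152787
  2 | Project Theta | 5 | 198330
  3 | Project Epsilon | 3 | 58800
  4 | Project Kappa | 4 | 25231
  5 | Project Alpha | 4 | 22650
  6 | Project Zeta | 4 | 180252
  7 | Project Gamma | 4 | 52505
SELECT c.name, p.name AS department, c.budget FROM projects c JOIN departments p ON c.department_id = p.id ORDER BY c.budget DESC

Execution result:
name | department | budget
Project Theta | HR | 198330
Project Zeta | Marketing | 180252
Project Eta | Marketing | 152787
Project Epsilon | Operations | 58800
Project Gamma | Marketing | 52505
Project Kappa | Marketing | 25231
Project Alpha | Marketing | 22650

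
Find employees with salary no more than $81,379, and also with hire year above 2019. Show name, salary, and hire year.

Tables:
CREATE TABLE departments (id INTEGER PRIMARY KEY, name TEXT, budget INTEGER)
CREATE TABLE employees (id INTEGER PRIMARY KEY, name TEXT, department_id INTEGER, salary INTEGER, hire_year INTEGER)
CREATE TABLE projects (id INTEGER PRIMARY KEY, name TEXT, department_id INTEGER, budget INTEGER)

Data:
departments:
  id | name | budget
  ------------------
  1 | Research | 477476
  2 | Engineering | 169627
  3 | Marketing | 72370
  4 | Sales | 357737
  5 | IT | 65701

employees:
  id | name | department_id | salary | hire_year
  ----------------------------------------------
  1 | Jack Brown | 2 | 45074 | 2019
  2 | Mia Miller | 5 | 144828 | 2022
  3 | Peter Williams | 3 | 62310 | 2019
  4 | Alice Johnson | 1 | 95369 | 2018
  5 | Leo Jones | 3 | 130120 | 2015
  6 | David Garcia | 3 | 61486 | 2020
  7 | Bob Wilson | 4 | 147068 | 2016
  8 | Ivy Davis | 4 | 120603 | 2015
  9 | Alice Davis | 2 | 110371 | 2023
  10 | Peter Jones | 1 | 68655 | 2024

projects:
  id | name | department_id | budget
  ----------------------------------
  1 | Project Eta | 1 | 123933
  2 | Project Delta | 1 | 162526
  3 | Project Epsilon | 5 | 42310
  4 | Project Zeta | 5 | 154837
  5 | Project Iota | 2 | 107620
SELECT name, salary, hire_year FROM employees WHERE salary <= 81379 AND hire_year > 2019

Execution result:
name | salary | hire_year
David Garcia | 61486 | 2020
Peter Jones | 68655 | 2024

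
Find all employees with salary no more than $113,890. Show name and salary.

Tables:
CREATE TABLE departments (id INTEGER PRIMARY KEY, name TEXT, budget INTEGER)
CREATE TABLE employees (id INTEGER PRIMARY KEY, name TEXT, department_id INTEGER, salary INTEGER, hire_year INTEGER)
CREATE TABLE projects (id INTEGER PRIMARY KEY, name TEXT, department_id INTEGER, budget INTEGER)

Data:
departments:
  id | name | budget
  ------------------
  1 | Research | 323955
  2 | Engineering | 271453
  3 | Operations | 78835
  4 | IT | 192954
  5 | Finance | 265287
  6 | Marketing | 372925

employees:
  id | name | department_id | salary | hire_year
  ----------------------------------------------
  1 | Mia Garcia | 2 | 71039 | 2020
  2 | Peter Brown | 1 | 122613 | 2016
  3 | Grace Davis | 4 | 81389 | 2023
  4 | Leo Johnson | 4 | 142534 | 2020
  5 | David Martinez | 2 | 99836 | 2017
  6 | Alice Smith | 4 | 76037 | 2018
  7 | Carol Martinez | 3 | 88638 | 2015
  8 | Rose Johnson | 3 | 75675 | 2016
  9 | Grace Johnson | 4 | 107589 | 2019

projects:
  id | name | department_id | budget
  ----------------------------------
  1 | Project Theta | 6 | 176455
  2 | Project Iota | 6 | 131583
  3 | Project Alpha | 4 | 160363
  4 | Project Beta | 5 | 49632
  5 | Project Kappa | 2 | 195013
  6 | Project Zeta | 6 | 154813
SELECT name, salary FROM employees WHERE salary <= 113890

Execution result:
name | salary
Mia Garcia | 71039
Grace Davis | 81389
David Martinez | 99836
Alice Smith | 76037
Carol Martinez | 88638
Rose Johnson | 75675
Grace Johnson | 107589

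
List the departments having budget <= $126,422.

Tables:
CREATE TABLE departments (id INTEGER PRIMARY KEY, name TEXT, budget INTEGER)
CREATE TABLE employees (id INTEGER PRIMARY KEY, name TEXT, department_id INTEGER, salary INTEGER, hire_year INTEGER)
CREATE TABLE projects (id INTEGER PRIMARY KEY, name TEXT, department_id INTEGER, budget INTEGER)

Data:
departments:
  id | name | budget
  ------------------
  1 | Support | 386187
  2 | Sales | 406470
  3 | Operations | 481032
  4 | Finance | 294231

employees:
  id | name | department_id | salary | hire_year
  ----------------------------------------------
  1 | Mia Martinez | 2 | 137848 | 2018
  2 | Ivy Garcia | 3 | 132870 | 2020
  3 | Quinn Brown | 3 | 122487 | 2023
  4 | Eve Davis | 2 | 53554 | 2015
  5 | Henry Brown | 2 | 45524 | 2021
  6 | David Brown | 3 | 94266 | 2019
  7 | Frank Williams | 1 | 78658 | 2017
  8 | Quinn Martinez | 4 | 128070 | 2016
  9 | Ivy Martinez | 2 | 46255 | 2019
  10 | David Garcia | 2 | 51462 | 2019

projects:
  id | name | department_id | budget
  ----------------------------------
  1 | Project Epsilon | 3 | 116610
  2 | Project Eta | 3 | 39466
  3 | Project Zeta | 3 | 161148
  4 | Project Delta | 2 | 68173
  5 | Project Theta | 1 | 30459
SELECT name, budget FROM departments WHERE budget <= 126422

Execution result:
(no rows)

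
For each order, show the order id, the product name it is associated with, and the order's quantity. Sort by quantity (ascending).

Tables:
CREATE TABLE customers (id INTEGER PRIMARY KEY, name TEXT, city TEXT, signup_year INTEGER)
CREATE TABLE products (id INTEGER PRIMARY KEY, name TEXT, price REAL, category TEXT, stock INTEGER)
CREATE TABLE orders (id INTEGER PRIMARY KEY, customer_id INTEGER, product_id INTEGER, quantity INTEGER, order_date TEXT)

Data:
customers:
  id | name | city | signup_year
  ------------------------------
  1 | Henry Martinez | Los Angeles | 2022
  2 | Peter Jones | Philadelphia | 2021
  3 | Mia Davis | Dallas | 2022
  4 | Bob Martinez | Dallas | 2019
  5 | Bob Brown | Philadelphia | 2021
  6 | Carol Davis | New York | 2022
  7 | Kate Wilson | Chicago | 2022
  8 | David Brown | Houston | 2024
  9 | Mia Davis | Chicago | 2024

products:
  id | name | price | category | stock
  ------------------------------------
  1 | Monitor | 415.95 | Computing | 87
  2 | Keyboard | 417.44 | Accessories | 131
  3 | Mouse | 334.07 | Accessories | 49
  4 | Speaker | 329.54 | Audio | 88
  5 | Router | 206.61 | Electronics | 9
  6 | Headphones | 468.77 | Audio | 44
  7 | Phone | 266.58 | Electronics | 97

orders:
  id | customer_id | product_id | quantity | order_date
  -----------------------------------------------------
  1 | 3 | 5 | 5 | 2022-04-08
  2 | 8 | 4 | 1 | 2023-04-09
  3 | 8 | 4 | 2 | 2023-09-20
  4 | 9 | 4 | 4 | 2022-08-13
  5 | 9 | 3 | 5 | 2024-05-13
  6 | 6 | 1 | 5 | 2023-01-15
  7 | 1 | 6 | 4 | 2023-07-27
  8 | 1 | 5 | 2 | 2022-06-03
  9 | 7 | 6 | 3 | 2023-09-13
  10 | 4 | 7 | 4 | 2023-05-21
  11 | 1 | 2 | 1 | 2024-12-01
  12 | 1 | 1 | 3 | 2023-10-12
SELECT c.id, p.name AS product, c.quantity FROM orders c JOIN products p ON c.product_id = p.id ORDER BY c.quantity ASC

Execution result:
id | product | quantity
2 | Speaker | 1
11 | Keyboard | 1
3 | Speaker | 2
8 | Router | 2
9 | Headphones | 3
12 | Monitor | 3
4 | Speaker | 4
7 | Headphones | 4
10 | Phone | 4
1 | Router | 5
5 | Mouse | 5
6 | Monitor | 5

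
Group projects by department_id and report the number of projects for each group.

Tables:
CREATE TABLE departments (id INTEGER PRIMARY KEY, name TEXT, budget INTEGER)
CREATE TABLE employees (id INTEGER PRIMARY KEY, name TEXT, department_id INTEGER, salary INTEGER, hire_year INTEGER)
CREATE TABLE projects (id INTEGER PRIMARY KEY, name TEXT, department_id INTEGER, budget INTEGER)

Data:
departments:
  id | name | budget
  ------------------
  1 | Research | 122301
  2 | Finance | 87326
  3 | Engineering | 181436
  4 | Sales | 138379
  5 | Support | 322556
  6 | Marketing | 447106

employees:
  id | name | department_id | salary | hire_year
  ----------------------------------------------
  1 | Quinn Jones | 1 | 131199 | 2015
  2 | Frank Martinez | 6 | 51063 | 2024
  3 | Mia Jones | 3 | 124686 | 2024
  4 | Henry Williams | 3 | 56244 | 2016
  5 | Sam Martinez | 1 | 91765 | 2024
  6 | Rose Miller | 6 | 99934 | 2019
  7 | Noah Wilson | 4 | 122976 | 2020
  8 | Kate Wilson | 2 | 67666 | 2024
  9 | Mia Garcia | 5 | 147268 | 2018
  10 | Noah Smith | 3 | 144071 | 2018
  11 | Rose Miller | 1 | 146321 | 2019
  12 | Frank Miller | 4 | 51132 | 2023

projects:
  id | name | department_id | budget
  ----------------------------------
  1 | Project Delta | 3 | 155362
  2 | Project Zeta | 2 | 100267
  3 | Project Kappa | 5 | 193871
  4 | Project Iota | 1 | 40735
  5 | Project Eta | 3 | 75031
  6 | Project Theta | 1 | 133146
SELECT department_id, COUNT(*) AS n FROM projects GROUP BY department_id

Execution result:
department_id | n
1 | 2
2 | 1
3 | 2
5 | 1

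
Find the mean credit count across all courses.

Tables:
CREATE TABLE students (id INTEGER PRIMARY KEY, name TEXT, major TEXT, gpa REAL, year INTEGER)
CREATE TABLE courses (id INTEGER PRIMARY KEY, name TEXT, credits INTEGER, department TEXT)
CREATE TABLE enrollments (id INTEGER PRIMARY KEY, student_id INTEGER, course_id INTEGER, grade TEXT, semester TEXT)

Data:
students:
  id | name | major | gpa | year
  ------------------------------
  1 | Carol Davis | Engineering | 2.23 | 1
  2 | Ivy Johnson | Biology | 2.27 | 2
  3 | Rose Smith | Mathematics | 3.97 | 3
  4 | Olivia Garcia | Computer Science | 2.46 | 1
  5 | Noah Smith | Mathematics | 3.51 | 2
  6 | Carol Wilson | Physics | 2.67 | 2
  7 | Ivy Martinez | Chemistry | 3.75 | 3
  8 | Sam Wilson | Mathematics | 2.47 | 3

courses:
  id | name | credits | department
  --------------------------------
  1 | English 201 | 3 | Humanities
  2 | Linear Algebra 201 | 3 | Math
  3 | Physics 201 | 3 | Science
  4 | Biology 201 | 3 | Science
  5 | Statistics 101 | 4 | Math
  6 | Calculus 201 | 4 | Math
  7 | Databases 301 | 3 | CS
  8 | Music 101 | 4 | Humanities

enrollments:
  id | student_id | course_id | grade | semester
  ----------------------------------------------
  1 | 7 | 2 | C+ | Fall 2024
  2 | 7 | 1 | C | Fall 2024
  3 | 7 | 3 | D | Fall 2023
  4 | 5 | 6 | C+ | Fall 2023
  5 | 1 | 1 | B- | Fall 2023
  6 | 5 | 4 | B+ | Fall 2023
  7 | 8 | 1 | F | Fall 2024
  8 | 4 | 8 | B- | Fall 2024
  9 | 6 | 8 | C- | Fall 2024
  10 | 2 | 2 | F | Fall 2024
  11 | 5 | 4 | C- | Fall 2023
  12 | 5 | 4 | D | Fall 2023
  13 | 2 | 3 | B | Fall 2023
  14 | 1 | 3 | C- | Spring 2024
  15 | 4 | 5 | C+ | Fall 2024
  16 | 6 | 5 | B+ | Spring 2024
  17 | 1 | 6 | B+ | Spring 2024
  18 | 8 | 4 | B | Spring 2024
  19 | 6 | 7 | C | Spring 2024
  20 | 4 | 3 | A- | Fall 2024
SELECT AVG(credits) FROM courses

Execution result:
3.38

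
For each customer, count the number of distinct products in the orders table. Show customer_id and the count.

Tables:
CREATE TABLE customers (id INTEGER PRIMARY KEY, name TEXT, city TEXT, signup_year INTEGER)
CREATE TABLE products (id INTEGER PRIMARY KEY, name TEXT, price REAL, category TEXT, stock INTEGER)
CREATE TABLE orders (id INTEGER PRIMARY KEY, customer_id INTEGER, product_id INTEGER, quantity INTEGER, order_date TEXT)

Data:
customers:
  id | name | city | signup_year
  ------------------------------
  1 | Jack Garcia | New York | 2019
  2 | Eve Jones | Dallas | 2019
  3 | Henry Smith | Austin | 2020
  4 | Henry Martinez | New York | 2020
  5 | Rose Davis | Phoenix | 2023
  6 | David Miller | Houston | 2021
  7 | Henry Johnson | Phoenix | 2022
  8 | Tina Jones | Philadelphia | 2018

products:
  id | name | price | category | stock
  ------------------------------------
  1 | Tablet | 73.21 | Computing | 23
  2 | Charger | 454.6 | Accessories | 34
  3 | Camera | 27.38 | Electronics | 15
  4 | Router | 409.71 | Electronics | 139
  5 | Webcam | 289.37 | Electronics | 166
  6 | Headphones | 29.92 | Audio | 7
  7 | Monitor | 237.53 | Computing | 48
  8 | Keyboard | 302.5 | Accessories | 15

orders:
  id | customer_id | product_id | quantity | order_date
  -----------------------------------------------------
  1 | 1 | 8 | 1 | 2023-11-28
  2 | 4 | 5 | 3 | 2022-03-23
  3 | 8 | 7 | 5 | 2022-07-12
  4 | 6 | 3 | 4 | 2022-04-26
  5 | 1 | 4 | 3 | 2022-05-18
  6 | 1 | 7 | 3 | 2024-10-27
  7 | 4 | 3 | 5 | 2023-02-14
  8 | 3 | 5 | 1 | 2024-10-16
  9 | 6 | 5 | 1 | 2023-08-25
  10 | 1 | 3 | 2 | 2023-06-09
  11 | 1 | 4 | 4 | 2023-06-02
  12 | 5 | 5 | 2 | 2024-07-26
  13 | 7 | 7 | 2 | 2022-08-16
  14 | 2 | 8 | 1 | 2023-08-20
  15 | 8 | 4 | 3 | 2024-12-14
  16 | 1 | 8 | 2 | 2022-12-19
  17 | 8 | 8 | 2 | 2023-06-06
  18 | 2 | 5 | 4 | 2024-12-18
SELECT customer_id, COUNT(DISTINCT product_id) AS distinct_product_count FROM orders GROUP BY customer_id

Execution result:
customer_id | distinct_product_count
1 | 4
2 | 2
3 | 1
4 | 2
5 | 1
6 | 2
7 | 1
8 | 3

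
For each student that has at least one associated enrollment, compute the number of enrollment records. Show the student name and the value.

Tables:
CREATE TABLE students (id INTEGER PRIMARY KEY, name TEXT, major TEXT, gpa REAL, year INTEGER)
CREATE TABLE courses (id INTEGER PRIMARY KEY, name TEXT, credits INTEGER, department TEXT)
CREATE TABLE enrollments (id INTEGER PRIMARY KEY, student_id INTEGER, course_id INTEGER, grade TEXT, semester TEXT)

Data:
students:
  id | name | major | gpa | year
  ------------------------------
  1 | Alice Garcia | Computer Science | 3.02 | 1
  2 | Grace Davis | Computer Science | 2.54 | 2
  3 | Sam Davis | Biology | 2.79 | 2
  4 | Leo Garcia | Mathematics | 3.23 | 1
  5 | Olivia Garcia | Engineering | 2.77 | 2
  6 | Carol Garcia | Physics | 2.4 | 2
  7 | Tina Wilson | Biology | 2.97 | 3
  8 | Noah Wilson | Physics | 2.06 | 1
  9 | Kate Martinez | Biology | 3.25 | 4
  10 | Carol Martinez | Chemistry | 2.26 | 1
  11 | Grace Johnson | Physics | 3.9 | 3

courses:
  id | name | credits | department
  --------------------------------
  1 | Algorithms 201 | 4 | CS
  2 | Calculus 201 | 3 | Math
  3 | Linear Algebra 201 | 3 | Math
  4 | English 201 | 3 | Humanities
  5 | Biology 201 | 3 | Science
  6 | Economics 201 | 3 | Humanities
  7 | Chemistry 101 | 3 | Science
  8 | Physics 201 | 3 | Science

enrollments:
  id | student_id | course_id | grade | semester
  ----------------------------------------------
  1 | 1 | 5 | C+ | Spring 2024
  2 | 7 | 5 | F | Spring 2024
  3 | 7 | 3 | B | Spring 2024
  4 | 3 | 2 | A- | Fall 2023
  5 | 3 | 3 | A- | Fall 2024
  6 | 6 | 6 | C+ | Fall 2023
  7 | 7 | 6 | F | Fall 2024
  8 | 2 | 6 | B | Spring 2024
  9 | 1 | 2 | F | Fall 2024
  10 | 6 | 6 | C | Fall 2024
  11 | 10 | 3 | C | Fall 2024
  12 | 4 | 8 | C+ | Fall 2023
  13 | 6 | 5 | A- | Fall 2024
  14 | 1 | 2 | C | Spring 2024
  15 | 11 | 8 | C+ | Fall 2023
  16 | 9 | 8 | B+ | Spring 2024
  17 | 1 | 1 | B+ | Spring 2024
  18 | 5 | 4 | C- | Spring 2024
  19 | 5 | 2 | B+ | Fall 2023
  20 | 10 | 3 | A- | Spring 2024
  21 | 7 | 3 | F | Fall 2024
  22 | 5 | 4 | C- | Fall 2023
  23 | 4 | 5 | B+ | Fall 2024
SELECT p.name, COUNT(*) AS n FROM enrollments c JOIN students p ON c.student_id = p.id GROUP BY p.id, p.name

Execution result:
name | n
Alice Garcia | 4
Grace Davis | 1
Sam Davis | 2
Leo Garcia | 2
Olivia Garcia | 3
Carol Garcia | 3
Tina Wilson | 4
Kate Martinez | 1
Carol Martinez | 2
Grace Johnson | 1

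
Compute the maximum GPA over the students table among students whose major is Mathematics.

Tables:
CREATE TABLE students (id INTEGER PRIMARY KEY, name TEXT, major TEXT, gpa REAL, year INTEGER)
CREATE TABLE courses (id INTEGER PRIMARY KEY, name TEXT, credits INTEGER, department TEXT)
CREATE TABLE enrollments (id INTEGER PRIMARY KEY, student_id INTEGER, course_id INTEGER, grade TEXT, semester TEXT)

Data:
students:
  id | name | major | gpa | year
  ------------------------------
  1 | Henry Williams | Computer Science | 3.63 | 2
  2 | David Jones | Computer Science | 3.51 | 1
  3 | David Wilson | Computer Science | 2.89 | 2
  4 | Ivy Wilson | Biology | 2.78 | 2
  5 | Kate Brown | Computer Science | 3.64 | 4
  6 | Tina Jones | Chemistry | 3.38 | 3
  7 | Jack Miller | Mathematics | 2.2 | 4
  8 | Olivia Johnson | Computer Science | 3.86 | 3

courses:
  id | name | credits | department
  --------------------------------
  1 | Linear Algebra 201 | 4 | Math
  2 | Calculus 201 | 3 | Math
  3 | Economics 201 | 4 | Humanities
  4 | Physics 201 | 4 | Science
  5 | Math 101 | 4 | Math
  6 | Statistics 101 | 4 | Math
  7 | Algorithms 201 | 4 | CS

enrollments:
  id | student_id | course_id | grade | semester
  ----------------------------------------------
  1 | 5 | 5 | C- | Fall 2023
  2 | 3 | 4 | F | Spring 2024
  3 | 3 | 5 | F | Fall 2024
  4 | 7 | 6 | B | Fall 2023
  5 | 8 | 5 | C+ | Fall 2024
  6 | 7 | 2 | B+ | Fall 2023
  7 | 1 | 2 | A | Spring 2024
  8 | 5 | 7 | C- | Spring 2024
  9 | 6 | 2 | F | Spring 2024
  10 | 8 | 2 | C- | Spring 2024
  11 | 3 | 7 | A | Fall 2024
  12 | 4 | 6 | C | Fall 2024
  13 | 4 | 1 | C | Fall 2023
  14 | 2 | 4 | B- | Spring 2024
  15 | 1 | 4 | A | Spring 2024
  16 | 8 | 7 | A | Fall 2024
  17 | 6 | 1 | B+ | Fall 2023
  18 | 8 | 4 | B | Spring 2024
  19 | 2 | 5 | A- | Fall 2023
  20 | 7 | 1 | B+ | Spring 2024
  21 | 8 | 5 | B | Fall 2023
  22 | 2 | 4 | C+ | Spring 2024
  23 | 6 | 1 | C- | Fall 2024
SELECT MAX(gpa) FROM students WHERE major = 'Mathematics'

Execution result:
2.20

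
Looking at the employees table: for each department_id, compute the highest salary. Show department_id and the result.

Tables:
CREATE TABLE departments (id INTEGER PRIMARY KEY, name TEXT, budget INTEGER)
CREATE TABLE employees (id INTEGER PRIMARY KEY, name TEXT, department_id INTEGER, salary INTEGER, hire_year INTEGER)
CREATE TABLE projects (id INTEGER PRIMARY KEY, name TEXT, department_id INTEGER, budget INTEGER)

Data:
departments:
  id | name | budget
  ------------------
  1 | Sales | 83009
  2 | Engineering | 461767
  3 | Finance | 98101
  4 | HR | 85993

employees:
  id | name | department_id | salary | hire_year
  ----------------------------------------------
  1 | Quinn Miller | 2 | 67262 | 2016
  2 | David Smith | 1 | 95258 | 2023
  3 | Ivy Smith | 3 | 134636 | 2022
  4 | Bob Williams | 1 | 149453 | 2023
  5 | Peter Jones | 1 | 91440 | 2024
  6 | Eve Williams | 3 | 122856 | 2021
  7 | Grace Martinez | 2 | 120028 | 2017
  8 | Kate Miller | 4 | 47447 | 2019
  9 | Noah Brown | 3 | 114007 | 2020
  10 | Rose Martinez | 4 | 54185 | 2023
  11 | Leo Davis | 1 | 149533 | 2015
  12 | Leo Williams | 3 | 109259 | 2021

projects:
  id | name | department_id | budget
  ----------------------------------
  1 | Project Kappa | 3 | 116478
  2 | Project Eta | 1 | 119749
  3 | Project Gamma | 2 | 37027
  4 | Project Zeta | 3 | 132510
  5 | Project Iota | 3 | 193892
SELECT department_id, MAX(salary) AS max_salary FROM employees GROUP BY department_id

Execution result:
department_id | max_salary
1 | 149533
2 | 120028
3 | 134636
4 | 54185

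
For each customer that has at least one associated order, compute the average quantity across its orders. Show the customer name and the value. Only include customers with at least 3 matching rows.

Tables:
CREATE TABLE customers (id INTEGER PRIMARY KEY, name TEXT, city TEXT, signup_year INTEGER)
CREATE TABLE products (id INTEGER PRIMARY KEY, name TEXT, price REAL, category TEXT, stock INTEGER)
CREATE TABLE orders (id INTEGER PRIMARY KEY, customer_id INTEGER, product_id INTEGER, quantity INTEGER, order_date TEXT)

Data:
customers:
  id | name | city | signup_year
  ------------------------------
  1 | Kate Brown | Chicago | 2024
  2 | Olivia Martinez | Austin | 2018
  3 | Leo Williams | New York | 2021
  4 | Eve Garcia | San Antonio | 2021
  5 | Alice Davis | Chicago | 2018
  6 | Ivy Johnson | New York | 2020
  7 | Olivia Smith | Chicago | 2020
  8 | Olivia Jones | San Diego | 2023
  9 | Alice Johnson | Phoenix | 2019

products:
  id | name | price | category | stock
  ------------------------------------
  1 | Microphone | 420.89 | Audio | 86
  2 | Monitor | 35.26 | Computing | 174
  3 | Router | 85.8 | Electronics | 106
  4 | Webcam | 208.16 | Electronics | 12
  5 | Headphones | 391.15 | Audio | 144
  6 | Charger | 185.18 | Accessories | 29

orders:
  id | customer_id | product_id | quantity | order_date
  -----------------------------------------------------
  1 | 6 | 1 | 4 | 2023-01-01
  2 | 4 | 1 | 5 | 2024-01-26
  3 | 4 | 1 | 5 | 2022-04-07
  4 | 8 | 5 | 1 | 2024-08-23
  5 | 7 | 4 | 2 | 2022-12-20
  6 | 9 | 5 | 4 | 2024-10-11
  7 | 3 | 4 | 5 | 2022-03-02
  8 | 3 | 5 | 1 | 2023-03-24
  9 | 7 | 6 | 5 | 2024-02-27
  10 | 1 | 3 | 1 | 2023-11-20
SELECT p.name, AVG(c.quantity) AS avg_quantity FROM orders c JOIN customers p ON c.customer_id = p.id GROUP BY p.id, p.name HAVING COUNT(*) >= 3

Execution result:
(no rows)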